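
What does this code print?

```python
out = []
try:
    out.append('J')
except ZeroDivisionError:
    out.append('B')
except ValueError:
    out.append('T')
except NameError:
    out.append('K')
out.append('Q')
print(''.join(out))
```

Execution trace: 'J' (try body, no exception) → 'Q' (after the try/except). Output: JQ

Answer: JQ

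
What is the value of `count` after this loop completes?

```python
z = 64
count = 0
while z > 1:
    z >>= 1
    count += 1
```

Count right shifts until 1
`count` takes the values: 0 → 1 → 2 → 3 → 4 → 5 → 6

Answer: 6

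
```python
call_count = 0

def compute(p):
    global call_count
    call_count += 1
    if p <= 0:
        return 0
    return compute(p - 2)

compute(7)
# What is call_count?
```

Linear recursion stepping by 2: 5 calls from p=7 down to ≤0.

Answer: 5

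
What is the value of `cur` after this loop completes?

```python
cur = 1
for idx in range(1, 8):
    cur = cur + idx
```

Start at 1, add 1 through 7
`cur` takes the values: 1 → 2 → 4 → 7 → 11 → 16 → 22 → 29

Answer: 29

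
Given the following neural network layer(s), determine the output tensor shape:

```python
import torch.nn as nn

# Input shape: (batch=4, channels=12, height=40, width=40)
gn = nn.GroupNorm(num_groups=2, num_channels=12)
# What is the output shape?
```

Input: (4, 12, 40, 40) -> Output: (4, 12, 40, 40)

Answer: (4, 12, 40, 40)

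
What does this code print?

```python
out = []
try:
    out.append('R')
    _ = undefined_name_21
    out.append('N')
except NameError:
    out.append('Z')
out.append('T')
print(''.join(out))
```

Execution trace: 'R' (try body) → 'Z' (except NameError) → 'T' (after the try/except). Output: RZT

Answer: RZT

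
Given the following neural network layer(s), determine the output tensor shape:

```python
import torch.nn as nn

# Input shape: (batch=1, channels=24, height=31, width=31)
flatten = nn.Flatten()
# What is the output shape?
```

Input: (1, 24, 31, 31) -> Output: (1, 23064)

Answer: (1, 23064)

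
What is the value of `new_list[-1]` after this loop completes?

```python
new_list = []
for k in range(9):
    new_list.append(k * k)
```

Last element of squares 0 to 8
`new_list` takes the values: [] → [0] → [0, 1] → [0, 1, 4] → [0, 1, 4, 9] → [0, 1, 4, 9, 16] → [0, 1, 4, 9, 16, 25] → [0, 1, 4, 9, 16, 25, 36] → [0, 1, 4, 9, 16, 25, 36, 49] → [0, 1, 4, 9, 16, 25, 36, 49, 64]
So `new_list[-1]` = 64

Answer: 64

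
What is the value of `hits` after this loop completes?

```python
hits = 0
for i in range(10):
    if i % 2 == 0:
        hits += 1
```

Count numbers divisible by 2 in range(10)
`hits` takes the values: 0 → 1 → 2 → 3 → 4 → 5

Answer: 5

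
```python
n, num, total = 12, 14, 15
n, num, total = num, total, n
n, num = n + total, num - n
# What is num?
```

Trace:
`n, num, total = 12, 14, 15` → n = 12; num = 14; total = 15
`n, num, total = num, total, n` → n = 14; num = 15; total = 12
`n, num = n + total, num - n` → n = 26; num = 1
So num = 1

Answer: 1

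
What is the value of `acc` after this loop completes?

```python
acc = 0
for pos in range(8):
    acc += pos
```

Sum of 0 to 7 = 28
`acc` takes the values: 0 → 1 → 3 → 6 → 10 → 15 → 21 → 28

Answer: 28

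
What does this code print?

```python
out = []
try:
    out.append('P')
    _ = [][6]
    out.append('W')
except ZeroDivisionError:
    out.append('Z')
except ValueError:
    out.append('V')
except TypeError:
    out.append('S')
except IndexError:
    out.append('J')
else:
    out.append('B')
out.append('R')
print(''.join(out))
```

Execution trace: 'P' (try body) → 'J' (except IndexError) → 'R' (after the try/except). Output: PJR

Answer: PJR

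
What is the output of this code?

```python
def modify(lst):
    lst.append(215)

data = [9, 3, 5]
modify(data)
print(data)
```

Key concept: function modifies passed list.
Step by step:
`data = [9, 3, 5]` → data = [9, 3, 5]
`modify(data)` → data = [9, 3, 5, 215]
`print(data)` → prints [9, 3, 5, 215]

Answer: [9, 3, 5, 215]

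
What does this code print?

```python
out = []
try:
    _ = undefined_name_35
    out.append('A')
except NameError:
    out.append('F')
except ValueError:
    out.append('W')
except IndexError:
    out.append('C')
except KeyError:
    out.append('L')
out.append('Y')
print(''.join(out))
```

Execution trace: 'F' (except NameError) → 'Y' (after the try/except). Output: FY

Answer: FY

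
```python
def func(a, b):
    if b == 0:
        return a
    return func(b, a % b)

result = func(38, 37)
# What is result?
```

func(38, 37) -> func(37, 1) -> func(1, 0) -> 1

Answer: 1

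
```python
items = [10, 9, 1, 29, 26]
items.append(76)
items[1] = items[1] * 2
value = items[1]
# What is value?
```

Trace:
`items = [10, 9, 1, 29, 26]` → items = [10, 9, 1, 29, 26]
`items.append(76)` → items = [10, 9, 1, 29, 26, 76]
`items[1] = items[1] * 2` → items = [10, 18, 1, 29, 26, 76]
`value = items[1]` → value = 18
So value = 18

Answer: 18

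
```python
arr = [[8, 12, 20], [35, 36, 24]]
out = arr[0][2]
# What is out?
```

Trace:
`arr = [[8, 12, 20], [35, 36, 24]]` → arr = [[8, 12, 20], [35, 36, 24]]
`out = arr[0][2]` → out = 20
So out = 20

Answer: 20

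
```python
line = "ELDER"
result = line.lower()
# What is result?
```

Trace:
`line = "ELDER"` → line = 'ELDER'
`result = line.lower()` → result = 'elder'
So result = 'elder'

Answer: 'elder'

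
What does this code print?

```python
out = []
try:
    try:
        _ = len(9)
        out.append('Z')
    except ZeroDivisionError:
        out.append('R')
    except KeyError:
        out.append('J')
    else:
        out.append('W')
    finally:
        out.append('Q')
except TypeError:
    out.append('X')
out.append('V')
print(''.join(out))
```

Execution trace: 'Q' (finally) → 'X' (outer except TypeError) → 'V' (after the try/except). Output: QXV

Answer: QXV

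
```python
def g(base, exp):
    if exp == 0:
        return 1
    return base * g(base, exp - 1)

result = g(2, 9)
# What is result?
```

g(2, 9) = 2 * 2 * 2 * 2 * 2 * 2 * 2 * 2 * 2 = 512

Answer: 512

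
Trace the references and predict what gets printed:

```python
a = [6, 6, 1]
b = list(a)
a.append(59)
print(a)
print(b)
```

Key concept: list() constructor creates copy.
Step by step:
`a = [6, 6, 1]` → a = [6, 6, 1]
`b = list(a)` → b = [6, 6, 1]
`a.append(59)` → a = [6, 6, 1, 59]
`print(a)` → prints [6, 6, 1, 59]
`print(b)` → prints [6, 6, 1]

Answer:
[6, 6, 1, 59]
[6, 6, 1]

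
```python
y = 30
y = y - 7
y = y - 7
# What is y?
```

Trace:
`y = 30` → y = 30
`y = y - 7` → y = 23
`y = y - 7` → y = 16
So y = 16

Answer: 16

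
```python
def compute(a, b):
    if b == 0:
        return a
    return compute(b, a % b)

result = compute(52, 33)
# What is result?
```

compute(52, 33) -> compute(33, 19) -> compute(19, 14) -> compute(14, 5) -> compute(5, 4) -> compute(4, 1) -> compute(1, 0) -> 1

Answer: 1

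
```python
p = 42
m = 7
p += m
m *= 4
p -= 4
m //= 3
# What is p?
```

Trace:
`p = 42` → p = 42
`m = 7` → m = 7
`p += m` → p = 49
`m *= 4` → m = 28
`p -= 4` → p = 45
`m //= 3` → m = 9
So p = 45

Answer: 45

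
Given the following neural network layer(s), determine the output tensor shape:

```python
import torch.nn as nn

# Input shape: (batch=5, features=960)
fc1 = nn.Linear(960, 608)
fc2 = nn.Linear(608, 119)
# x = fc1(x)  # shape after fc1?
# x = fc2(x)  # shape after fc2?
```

Input: (5, 960) -> after fc1: (5, 608) -> Output: (5, 119)

Answer: (5, 119)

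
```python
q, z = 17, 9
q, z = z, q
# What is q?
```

Trace:
`q, z = 17, 9` → q = 17; z = 9
`q, z = z, q` → q = 9; z = 17
So q = 9

Answer: 9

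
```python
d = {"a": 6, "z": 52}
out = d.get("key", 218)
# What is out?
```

Trace:
`d = {"a": 6, "z": 52}` → d = {'a': 6, 'z': 52}
`out = d.get("key", 218)` → out = 218
So out = 218

Answer: 218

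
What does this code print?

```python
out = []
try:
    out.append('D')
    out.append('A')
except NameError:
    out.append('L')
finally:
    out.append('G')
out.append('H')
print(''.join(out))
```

Execution trace: 'D' (try body) → 'A' (try body, no exception) → 'G' (finally) → 'H' (after the try/except). Output: DAGH

Answer: DAGH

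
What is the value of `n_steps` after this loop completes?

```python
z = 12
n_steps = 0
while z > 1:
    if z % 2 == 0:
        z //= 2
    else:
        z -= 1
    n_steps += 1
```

Steps to reduce 12 to 1
`n_steps` takes the values: 0 → 1 → 2 → 3 → 4

Answer: 4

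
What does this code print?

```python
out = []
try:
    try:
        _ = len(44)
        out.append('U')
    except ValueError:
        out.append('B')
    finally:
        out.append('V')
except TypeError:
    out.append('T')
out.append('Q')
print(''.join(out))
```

Execution trace: 'V' (finally) → 'T' (outer except TypeError) → 'Q' (after the try/except). Output: VTQ

Answer: VTQ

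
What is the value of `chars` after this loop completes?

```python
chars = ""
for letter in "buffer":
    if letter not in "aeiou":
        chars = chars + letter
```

Remove vowels from 'buffer'
`chars` takes the values: "" → "b" → "bf" → "bff" → "bffr"

Answer: "bffr"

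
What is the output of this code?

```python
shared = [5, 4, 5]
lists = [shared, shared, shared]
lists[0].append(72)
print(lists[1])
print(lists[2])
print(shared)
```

Key concept: list of same reference.
Step by step:
`shared = [5, 4, 5]` → shared = [5, 4, 5]
`lists = [shared, shared, shared]` → lists = [[5, 4, 5], [5, 4, 5], [5, 4, 5]]
`lists[0].append(72)` → shared = [5, 4, 5, 72]; lists = [[5, 4, 5, 72], [5, 4, 5, 72], [5, 4, 5, 72]]
`print(lists[1])` → prints [5, 4, 5, 72]
`print(lists[2])` → prints [5, 4, 5, 72]
`print(shared)` → prints [5, 4, 5, 72]

Answer:
[5, 4, 5, 72]
[5, 4, 5, 72]
[5, 4, 5, 72]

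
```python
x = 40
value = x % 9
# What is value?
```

Trace:
`x = 40` → x = 40
`value = x % 9` → value = 4
So value = 4

Answer: 4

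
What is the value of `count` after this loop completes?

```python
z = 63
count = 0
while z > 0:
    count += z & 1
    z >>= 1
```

Count set bits in 63 (binary: 0b111111)
`count` takes the values: 0 → 1 → 2 → 3 → 4 → 5 → 6

Answer: 6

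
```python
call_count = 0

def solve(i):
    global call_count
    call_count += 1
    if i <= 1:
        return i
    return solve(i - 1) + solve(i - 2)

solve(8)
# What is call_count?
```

Calls(i) = 1 + Calls(i-1) + Calls(i-2); Calls(0)=Calls(1)=1. For i=8 this gives 67.

Answer: 67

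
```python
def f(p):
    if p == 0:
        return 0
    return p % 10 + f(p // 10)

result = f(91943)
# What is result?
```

Sum of digits of 91943: 3 + 4 + 9 + 1 + 9 = 26

Answer: 26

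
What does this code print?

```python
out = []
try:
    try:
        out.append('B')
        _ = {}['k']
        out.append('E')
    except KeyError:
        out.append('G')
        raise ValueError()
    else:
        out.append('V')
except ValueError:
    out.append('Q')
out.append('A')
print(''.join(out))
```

Execution trace: 'B' (inner try body) → 'G' (inner except KeyError) → 'Q' (outer except ValueError) → 'A' (after the try/except). Output: BGQA

Answer: BGQA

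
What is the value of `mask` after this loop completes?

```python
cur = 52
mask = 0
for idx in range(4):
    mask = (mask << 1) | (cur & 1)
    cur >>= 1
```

Reverse lowest 4 bits of 52
`mask` takes the values: 0 → 1 → 2

Answer: 2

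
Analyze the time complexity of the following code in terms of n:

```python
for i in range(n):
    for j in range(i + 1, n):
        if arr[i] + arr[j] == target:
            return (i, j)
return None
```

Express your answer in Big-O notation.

This is Two sum brute force. Time complexity: O(n²).

Answer: O(n²)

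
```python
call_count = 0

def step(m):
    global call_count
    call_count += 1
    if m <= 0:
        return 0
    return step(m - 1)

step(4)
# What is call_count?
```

Linear recursion stepping by 1: 5 calls from m=4 down to ≤0.

Answer: 5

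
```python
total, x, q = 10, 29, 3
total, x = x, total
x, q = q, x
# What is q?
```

Trace:
`total, x, q = 10, 29, 3` → total = 10; x = 29; q = 3
`total, x = x, total` → total = 29; x = 10
`x, q = q, x` → x = 3; q = 10
So q = 10

Answer: 10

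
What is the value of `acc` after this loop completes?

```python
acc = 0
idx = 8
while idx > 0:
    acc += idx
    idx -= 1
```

Sum 8 down to 1
`acc` takes the values: 0 → 8 → 15 → 21 → 26 → 30 → 33 → 35 → 36

Answer: 36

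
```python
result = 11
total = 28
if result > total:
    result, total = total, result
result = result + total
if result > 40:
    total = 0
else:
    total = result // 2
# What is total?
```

Trace:
`result = 11` → result = 11
`total = 28` → total = 28
`if result > total: ...` → result > total is False → no variable changes
`result = result + total` → result = 39
`if result > 40: ...` → result > 40 is False, take else branch → total = 19
So total = 19

Answer: 19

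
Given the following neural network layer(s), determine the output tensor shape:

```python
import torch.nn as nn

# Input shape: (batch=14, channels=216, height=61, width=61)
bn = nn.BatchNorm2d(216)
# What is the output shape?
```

Input: (14, 216, 61, 61) -> Output: (14, 216, 61, 61)

Answer: (14, 216, 61, 61)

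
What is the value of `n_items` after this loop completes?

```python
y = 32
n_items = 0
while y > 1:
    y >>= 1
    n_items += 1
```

Count right shifts until 1
`n_items` takes the values: 0 → 1 → 2 → 3 → 4 → 5

Answer: 5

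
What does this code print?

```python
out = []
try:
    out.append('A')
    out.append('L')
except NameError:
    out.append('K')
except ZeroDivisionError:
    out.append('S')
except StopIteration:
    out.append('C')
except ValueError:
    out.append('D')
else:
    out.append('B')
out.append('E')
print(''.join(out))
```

Execution trace: 'A' (try body) → 'L' (try body, no exception) → 'B' (else) → 'E' (after the try/except). Output: ALBE

Answer: ALBE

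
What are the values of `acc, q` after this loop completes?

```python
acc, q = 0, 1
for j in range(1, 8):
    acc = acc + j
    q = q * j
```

Sum and factorial of 1 to 7
`acc, q` takes the values: (0, 1) → (1, 1) → (3, 1) → (3, 2) → (6, 2) → (6, 6) → (10, 6) → (10, 24) → (15, 24) → (15, 120) → (21, 120) → (21, 720) → (28, 720) → (28, 5040)

Answer: 28, 5040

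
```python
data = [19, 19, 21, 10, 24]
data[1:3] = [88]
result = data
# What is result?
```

Trace:
`data = [19, 19, 21, 10, 24]` → data = [19, 19, 21, 10, 24]
`data[1:3] = [88]` → data = [19, 88, 10, 24]
`result = data` → result = [19, 88, 10, 24]
So result = [19, 88, 10, 24]

Answer: [19, 88, 10, 24]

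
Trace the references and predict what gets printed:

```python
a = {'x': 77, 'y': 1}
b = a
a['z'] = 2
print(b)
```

Key concept: dict aliasing.
Step by step:
`a = {'x': 77, 'y': 1}` → a = {'x': 77, 'y': 1}
`b = a` → b = {'x': 77, 'y': 1} (same object as a)
`a['z'] = 2` → a = {'x': 77, 'y': 1, 'z': 2} (same object as b); b = {'x': 77, 'y': 1, 'z': 2} (same object as a)
`print(b)` → prints {'x': 77, 'y': 1, 'z': 2}

Answer: {'x': 77, 'y': 1, 'z': 2}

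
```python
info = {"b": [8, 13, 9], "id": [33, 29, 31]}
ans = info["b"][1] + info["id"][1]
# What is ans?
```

Trace:
`info = {"b": [8, 13, 9], "id": [33, 29, 31]}` → info = {'b': [8, 13, 9], 'id': [33, 29, 31]}
`ans = info["b"][1] + info["id"][1]` → ans = 42
So ans = 42

Answer: 42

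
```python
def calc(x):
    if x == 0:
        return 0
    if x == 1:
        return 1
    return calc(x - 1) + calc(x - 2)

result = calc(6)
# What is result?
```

Build up from base cases: calc(0)=0, calc(1)=1, calc(2)=1, calc(3)=2, calc(4)=3, calc(5)=5, calc(6)=8

Answer: 8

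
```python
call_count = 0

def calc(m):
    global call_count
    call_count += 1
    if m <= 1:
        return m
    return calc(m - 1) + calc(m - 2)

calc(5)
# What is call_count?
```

Calls(m) = 1 + Calls(m-1) + Calls(m-2); Calls(0)=Calls(1)=1. For m=5 this gives 15.

Answer: 15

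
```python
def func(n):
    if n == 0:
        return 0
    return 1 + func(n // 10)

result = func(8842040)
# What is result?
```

Count of digits of 8842040: 7

Answer: 7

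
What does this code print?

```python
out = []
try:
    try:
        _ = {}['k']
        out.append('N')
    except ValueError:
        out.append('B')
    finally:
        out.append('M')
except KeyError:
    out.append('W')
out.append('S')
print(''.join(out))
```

Execution trace: 'M' (finally) → 'W' (outer except KeyError) → 'S' (after the try/except). Output: MWS

Answer: MWS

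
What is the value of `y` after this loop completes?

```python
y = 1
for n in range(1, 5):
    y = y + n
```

Start at 1, add 1 through 4
`y` takes the values: 1 → 2 → 4 → 7 → 11

Answer: 11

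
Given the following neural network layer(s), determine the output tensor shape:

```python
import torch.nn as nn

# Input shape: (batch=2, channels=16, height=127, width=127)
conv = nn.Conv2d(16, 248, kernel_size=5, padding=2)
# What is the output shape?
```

Input: (2, 16, 127, 127) -> Output: (2, 248, 127, 127)

Answer: (2, 248, 127, 127)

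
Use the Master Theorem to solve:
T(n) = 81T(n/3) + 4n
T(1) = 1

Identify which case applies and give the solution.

a=81, b=3, f(n)=4n. log_3(81) = 4. Since c=1 < 4, Case 1 applies: T(n) = Θ(n^log_b(a)) = O(n^4).

Answer: O(n^4) - Case 1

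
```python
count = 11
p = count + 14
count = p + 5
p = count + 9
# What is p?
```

Trace:
`count = 11` → count = 11
`p = count + 14` → p = 25
`count = p + 5` → count = 30
`p = count + 9` → p = 39
So p = 39

Answer: 39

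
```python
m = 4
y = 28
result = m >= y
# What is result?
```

Trace:
`m = 4` → m = 4
`y = 28` → y = 28
`result = m >= y` → result = False
So result = False

Answer: False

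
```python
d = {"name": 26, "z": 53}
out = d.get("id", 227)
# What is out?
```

Trace:
`d = {"name": 26, "z": 53}` → d = {'name': 26, 'z': 53}
`out = d.get("id", 227)` → out = 227
So out = 227

Answer: 227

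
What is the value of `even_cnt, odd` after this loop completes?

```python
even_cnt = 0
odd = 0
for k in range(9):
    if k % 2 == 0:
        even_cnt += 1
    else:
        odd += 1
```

Count evens and odds in range(9)
`even_cnt, odd` takes the values: (0, 0) → (1, 0) → (1, 1) → (2, 1) → (2, 2) → (3, 2) → (3, 3) → (4, 3) → (4, 4) → (5, 4)

Answer: 5, 4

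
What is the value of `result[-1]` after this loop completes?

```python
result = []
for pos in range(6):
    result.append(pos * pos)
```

Last element of squares 0 to 5
`result` takes the values: [] → [0] → [0, 1] → [0, 1, 4] → [0, 1, 4, 9] → [0, 1, 4, 9, 16] → [0, 1, 4, 9, 16, 25]
So `result[-1]` = 25

Answer: 25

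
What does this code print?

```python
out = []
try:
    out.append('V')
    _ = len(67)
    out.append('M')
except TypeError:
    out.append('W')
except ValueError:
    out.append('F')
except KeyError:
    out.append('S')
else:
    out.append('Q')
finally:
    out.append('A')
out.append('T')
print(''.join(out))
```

Execution trace: 'V' (try body) → 'W' (except TypeError) → 'A' (finally) → 'T' (after the try/except). Output: VWAT

Answer: VWAT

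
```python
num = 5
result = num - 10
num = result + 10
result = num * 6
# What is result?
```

Trace:
`num = 5` → num = 5
`result = num - 10` → result = -5
`num = result + 10` → num = 5
`result = num * 6` → result = 30
So result = 30

Answer: 30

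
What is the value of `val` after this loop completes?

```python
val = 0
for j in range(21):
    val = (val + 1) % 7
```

Increment mod 7, 21 times = 0
`val` takes the values: 0 → 1 → 2 → 3 → 4 → 5 → 6 → 0 → 1 → 2 → 3 → 4 → 5 → 6 → 0 → 1 → 2 → 3 → 4 → 5 → 6 → 0

Answer: 0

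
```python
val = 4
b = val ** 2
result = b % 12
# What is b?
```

Trace:
`val = 4` → val = 4
`b = val ** 2` → b = 16
`result = b % 12` → result = 4
So b = 16

Answer: 16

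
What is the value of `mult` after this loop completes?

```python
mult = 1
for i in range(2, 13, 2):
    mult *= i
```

Product of even numbers 2 to 12
`mult` takes the values: 1 → 2 → 8 → 48 → 384 → 3840 → 46080

Answer: 46080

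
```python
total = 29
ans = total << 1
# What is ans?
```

Trace:
`total = 29` → total = 29
`ans = total << 1` → ans = 58
So ans = 58

Answer: 58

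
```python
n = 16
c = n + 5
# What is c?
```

Trace:
`n = 16` → n = 16
`c = n + 5` → c = 21
So c = 21

Answer: 21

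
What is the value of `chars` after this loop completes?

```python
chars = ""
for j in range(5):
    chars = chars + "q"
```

Repeat 'q' 5 times
`chars` takes the values: "" → "q" → "qq" → "qqq" → "qqqq" → "qqqqq"

Answer: "qqqqq"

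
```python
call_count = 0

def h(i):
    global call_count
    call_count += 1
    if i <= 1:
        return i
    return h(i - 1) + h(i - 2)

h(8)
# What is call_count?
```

Calls(i) = 1 + Calls(i-1) + Calls(i-2); Calls(0)=Calls(1)=1. For i=8 this gives 67.

Answer: 67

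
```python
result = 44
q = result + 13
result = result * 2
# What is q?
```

Trace:
`result = 44` → result = 44
`q = result + 13` → q = 57
`result = result * 2` → result = 88
So q = 57

Answer: 57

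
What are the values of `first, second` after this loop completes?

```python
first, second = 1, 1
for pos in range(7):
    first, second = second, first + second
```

Fibonacci: after 7 iterations
`first, second` takes the values: (1, 1) → (1, 2) → (2, 3) → (3, 5) → (5, 8) → (8, 13) → (13, 21) → (21, 34)

Answer: 21, 34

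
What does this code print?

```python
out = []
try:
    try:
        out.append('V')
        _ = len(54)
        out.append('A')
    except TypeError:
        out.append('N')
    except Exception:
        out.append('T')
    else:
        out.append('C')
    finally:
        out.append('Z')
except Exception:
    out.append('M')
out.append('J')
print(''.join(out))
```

Execution trace: 'V' (inner try body) → 'N' (inner except TypeError) → 'Z' (inner finally) → 'J' (after the try/except). Output: VNZJ

Answer: VNZJ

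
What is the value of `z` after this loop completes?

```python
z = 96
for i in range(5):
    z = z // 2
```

Halve 5 times: 96 // 2^5 = 3
`z` takes the values: 96 → 48 → 24 → 12 → 6 → 3

Answer: 3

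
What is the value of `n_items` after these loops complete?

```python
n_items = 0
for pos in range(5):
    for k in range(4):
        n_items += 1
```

5 * 4 = 20
`n_items` takes the values: 0 → 1 → 2 → 3 → 4 → 5 → 6 → 7 → 8 → 9 → 10 → 11 → 12 → 13 → 14 → 15 → 16 → 17 → 18 → 19 → 20

Answer: 20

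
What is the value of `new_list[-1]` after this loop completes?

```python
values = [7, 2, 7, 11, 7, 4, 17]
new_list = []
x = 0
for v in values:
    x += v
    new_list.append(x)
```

Cumulative sum ends at 55
`new_list` takes the values: [] → [7] → [7, 9] → [7, 9, 16] → [7, 9, 16, 27] → [7, 9, 16, 27, 34] → [7, 9, 16, 27, 34, 38] → [7, 9, 16, 27, 34, 38, 55]
So `new_list[-1]` = 55

Answer: 55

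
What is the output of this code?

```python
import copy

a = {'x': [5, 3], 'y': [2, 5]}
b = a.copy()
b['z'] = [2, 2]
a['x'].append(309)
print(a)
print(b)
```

Key concept: shallow copy of dict with mutable values.
Step by step:
`a = {'x': [5, 3], 'y': [2, 5]}` → a = {'x': [5, 3], 'y': [2, 5]}
`b = a.copy()` → b = {'x': [5, 3], 'y': [2, 5]}
`b['z'] = [2, 2]` → b = {'x': [5, 3], 'y': [2, 5], 'z': [2, 2]}
`a['x'].append(309)` → a = {'x': [5, 3, 309], 'y': [2, 5]}; b = {'x': [5, 3, 309], 'y': [2, 5], 'z': [2, 2]}
`print(a)` → prints {'x': [5, 3, 309], 'y': [2, 5]}
`print(b)` → prints {'x': [5, 3, 309], 'y': [2, 5], 'z': [2, 2]}

Answer:
{'x': [5, 3, 309], 'y': [2, 5]}
{'x': [5, 3, 309], 'y': [2, 5], 'z': [2, 2]}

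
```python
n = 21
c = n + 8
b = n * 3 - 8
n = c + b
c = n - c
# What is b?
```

Trace:
`n = 21` → n = 21
`c = n + 8` → c = 29
`b = n * 3 - 8` → b = 55
`n = c + b` → n = 84
`c = n - c` → c = 55
So b = 55

Answer: 55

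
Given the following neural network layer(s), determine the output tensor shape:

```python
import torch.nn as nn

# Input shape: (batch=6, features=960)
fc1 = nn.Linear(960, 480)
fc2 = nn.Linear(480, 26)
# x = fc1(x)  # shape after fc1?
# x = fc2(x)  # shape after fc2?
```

Input: (6, 960) -> after fc1: (6, 480) -> Output: (6, 26)

Answer: (6, 26)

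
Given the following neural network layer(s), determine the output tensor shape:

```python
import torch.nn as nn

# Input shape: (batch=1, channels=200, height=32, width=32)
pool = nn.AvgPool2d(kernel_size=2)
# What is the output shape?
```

Input: (1, 200, 32, 32) -> Output: (1, 200, 16, 16)

Answer: (1, 200, 16, 16)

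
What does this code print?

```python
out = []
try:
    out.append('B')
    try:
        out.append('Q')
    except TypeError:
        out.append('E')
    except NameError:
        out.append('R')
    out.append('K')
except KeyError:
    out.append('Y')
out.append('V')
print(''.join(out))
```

Execution trace: 'B' (try body) → 'Q' (inner try body, no exception) → 'K' (try body, no exception) → 'V' (after the try/except). Output: BQKV

Answer: BQKV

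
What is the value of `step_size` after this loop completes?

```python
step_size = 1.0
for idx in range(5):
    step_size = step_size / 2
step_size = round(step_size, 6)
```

Halving LR 5 times: 1 / 2^5
`step_size` takes the values: 1.0 → 0.5 → 0.25 → 0.125 → 0.0625 → 0.03125

Answer: 0.03125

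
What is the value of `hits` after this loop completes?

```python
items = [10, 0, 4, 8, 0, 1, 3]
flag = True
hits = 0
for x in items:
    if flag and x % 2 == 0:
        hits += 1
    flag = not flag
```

Count even values at even positions
`hits` takes the values: 0 → 1 → 2 → 3

Answer: 3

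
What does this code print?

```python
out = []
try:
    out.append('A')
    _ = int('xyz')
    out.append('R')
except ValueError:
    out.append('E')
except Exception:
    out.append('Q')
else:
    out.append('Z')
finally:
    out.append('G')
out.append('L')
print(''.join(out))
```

Execution trace: 'A' (try body) → 'E' (except ValueError) → 'G' (finally) → 'L' (after the try/except). Output: AEGL

Answer: AEGL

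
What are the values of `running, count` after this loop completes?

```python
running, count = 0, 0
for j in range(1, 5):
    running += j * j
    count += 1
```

Sum of squares and count
`running, count` takes the values: (0, 0) → (1, 0) → (1, 1) → (5, 1) → (5, 2) → (14, 2) → (14, 3) → (30, 3) → (30, 4)

Answer: 30, 4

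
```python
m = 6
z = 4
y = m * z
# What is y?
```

Trace:
`m = 6` → m = 6
`z = 4` → z = 4
`y = m * z` → y = 24
So y = 24

Answer: 24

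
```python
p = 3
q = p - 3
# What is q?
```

Trace:
`p = 3` → p = 3
`q = p - 3` → q = 0
So q = 0

Answer: 0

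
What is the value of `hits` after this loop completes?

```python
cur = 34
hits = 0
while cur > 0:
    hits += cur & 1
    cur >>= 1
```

Count set bits in 34 (binary: 0b100010)
`hits` takes the values: 0 → 1 → 2

Answer: 2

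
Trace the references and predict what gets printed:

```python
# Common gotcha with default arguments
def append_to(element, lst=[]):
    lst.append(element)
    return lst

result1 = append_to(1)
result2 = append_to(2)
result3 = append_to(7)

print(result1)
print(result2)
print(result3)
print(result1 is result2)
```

Key concept: mutable default argument gotcha.
Step by step:
`result1 = append_to(1)` → result1 = [1]
`result2 = append_to(2)` → result1 = [1, 2] (same object as result2); result2 = [1, 2] (same object as result1)
`result3 = append_to(7)` → result1 = [1, 2, 7] (same object as result2, result3); result2 = [1, 2, 7] (same object as result1, result3); result3 = [1, 2, 7] (same object as result1, result2)
`print(result1)` → prints [1, 2, 7]
`print(result2)` → prints [1, 2, 7]
`print(result3)` → prints [1, 2, 7]
`print(result1 is result2)` → prints True

Answer:
[1, 2, 7]
[1, 2, 7]
[1, 2, 7]
True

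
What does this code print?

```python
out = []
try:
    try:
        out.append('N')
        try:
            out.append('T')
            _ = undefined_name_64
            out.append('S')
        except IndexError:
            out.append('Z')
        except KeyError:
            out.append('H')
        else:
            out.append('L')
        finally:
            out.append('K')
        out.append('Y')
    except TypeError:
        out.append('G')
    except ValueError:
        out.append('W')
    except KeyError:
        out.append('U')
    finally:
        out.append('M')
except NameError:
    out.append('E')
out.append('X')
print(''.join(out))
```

Execution trace: 'N' (try body) → 'T' (inner try body) → 'K' (inner finally) → 'M' (finally) → 'E' (outer except NameError) → 'X' (after the try/except). Output: NTKMEX

Answer: NTKMEX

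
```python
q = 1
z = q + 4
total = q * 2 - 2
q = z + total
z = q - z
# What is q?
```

Trace:
`q = 1` → q = 1
`z = q + 4` → z = 5
`total = q * 2 - 2` → total = 0
`q = z + total` → q = 5
`z = q - z` → z = 0
So q = 5

Answer: 5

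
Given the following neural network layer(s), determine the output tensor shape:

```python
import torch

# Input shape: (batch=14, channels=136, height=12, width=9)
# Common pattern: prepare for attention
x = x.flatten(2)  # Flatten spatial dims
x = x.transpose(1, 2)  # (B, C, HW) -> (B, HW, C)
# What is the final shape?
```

Input: (14, 136, 12, 9) -> after flatten(2): (14, 136, 108) -> Output: (14, 108, 136)

Answer: (14, 108, 136)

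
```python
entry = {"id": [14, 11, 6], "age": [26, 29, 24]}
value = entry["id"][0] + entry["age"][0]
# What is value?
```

Trace:
`entry = {"id": [14, 11, 6], "age": [26, 29, 24]}` → entry = {'id': [14, 11, 6], 'age': [26, 29, 24]}
`value = entry["id"][0] + entry["age"][0]` → value = 40
So value = 40

Answer: 40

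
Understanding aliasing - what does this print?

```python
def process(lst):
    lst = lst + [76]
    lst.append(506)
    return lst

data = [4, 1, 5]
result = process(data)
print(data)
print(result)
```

Key concept: rebinding parameter vs mutation.
Step by step:
`data = [4, 1, 5]` → data = [4, 1, 5]
`result = process(data)` → result = [4, 1, 5, 76, 506]
`print(data)` → prints [4, 1, 5]
`print(result)` → prints [4, 1, 5, 76, 506]

Answer:
[4, 1, 5]
[4, 1, 5, 76, 506]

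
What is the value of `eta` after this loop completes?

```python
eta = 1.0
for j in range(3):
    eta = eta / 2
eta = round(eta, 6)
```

Halving LR 3 times: 1 / 2^3
`eta` takes the values: 1.0 → 0.5 → 0.25 → 0.125

Answer: 0.125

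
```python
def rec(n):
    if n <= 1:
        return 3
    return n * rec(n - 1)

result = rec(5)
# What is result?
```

rec(5) = 5 * 4 * 3 * 2 * 3 = 360

Answer: 360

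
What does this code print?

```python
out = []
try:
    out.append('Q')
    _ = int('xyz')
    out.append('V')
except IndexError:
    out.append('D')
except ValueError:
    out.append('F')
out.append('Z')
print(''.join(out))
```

Execution trace: 'Q' (try body) → 'F' (except ValueError) → 'Z' (after the try/except). Output: QFZ

Answer: QFZ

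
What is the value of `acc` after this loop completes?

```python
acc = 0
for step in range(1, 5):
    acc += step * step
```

Sum of squares 1² to 4² = 30
`acc` takes the values: 0 → 1 → 5 → 14 → 30

Answer: 30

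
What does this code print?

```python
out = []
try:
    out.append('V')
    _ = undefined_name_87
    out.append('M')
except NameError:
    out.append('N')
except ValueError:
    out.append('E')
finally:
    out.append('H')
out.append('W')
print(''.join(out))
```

Execution trace: 'V' (try body) → 'N' (except NameError) → 'H' (finally) → 'W' (after the try/except). Output: VNHW

Answer: VNHW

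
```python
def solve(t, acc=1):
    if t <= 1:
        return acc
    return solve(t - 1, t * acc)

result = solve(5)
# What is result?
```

Accumulator trace (n, acc): (5, 1) -> (4, 5) -> (3, 20) -> (2, 60) -> (1, 120) -> return 120

Answer: 120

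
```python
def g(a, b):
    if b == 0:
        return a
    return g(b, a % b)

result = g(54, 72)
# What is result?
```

g(54, 72) -> g(72, 54) -> g(54, 18) -> g(18, 0) -> 18

Answer: 18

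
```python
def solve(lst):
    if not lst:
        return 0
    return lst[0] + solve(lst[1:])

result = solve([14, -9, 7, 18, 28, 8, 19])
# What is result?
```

14 + (-9) + 7 + 18 + 28 + 8 + 19 + 0 = 85

Answer: 85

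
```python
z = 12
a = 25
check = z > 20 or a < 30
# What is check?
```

Trace:
`z = 12` → z = 12
`a = 25` → a = 25
`check = z > 20 or a < 30` → check = True
So check = True

Answer: True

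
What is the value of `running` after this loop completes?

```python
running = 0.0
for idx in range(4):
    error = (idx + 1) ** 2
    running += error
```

Sum of squared losses 1² + 2² + ... + 4²
`running` takes the values: 0.0 → 1.0 → 5.0 → 14.0 → 30.0

Answer: 30.0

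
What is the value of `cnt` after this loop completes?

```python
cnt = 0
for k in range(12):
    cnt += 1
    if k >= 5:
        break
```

Loop breaks when k reaches 5, cnt is 6
`cnt` takes the values: 0 → 1 → 2 → 3 → 4 → 5 → 6

Answer: 6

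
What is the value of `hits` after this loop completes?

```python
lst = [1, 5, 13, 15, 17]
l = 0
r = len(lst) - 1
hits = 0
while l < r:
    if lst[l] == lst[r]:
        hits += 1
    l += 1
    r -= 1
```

Count matching pairs from ends
`hits` takes the values: 0

Answer: 0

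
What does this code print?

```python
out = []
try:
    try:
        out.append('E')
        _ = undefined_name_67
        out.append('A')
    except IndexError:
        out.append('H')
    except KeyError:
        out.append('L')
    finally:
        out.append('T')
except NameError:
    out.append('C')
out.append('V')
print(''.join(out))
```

Execution trace: 'E' (inner try body) → 'T' (inner finally) → 'C' (outer except NameError) → 'V' (after the try/except). Output: ETCV

Answer: ETCV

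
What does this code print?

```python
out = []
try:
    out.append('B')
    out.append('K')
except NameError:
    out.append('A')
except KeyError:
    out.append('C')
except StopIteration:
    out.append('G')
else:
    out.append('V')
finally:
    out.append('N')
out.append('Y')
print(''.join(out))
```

Execution trace: 'B' (try body) → 'K' (try body, no exception) → 'V' (else) → 'N' (finally) → 'Y' (after the try/except). Output: BKVNY

Answer: BKVNY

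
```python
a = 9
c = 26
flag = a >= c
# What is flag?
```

Trace:
`a = 9` → a = 9
`c = 26` → c = 26
`flag = a >= c` → flag = False
So flag = False

Answer: False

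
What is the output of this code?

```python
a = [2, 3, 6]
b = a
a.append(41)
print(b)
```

Key concept: basic list aliasing.
Step by step:
`a = [2, 3, 6]` → a = [2, 3, 6]
`b = a` → b = [2, 3, 6] (same object as a)
`a.append(41)` → a = [2, 3, 6, 41] (same object as b); b = [2, 3, 6, 41] (same object as a)
`print(b)` → prints [2, 3, 6, 41]

Answer: [2, 3, 6, 41]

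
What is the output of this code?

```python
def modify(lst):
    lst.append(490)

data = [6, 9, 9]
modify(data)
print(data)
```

Key concept: function modifies passed list.
Step by step:
`data = [6, 9, 9]` → data = [6, 9, 9]
`modify(data)` → data = [6, 9, 9, 490]
`print(data)` → prints [6, 9, 9, 490]

Answer: [6, 9, 9, 490]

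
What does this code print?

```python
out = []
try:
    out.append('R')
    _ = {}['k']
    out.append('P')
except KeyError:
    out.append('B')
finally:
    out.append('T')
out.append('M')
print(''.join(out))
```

Execution trace: 'R' (try body) → 'B' (except KeyError) → 'T' (finally) → 'M' (after the try/except). Output: RBTM

Answer: RBTM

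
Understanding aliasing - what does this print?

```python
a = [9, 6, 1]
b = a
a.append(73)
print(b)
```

Key concept: basic list aliasing.
Step by step:
`a = [9, 6, 1]` → a = [9, 6, 1]
`b = a` → b = [9, 6, 1] (same object as a)
`a.append(73)` → a = [9, 6, 1, 73] (same object as b); b = [9, 6, 1, 73] (same object as a)
`print(b)` → prints [9, 6, 1, 73]

Answer: [9, 6, 1, 73]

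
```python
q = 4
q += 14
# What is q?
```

Trace:
`q = 4` → q = 4
`q += 14` → q = 18
So q = 18

Answer: 18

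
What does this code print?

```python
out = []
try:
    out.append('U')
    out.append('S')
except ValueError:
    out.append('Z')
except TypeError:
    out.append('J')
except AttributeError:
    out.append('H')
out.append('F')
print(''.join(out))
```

Execution trace: 'U' (try body) → 'S' (try body, no exception) → 'F' (after the try/except). Output: USF

Answer: USF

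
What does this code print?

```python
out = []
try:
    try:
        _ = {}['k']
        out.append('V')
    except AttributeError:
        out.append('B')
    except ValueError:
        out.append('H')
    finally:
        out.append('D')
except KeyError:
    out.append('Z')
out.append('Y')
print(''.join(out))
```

Execution trace: 'D' (finally) → 'Z' (outer except KeyError) → 'Y' (after the try/except). Output: DZY

Answer: DZY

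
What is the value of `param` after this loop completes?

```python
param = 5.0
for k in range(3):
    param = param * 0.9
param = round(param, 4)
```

Exponential decay: 5.0 * 0.9^3
`param` takes the values: 5.0 → 4.5 → 4.05 → 3.645

Answer: 3.645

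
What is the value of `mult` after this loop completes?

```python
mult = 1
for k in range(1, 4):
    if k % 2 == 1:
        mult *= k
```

Product of odd numbers 1 to 3
`mult` takes the values: 1 → 3

Answer: 3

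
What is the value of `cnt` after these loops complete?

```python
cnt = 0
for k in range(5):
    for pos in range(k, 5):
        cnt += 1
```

Upper triangle: 5 + 4 + ... + 1
`cnt` takes the values: 0 → 1 → 2 → 3 → 4 → 5 → 6 → 7 → 8 → 9 → 10 → 11 → 12 → 13 → 14 → 15

Answer: 15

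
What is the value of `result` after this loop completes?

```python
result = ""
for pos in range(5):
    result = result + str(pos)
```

Concatenate digits 0 to 4
`result` takes the values: "" → "0" → "01" → "012" → "0123" → "01234"

Answer: "01234"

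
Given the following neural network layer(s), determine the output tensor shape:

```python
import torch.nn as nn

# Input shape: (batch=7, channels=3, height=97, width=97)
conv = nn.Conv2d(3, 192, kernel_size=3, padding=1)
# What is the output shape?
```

Input: (7, 3, 97, 97) -> Output: (7, 192, 97, 97)

Answer: (7, 192, 97, 97)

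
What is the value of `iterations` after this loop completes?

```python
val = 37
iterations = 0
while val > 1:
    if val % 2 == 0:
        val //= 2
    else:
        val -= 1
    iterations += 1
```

Steps to reduce 37 to 1
`iterations` takes the values: 0 → 1 → 2 → 3 → 4 → 5 → 6 → 7

Answer: 7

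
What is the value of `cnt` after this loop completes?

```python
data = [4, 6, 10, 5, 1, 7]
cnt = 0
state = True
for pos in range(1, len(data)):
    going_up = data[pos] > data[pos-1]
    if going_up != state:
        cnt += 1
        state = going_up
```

Count direction changes in [4, 6, 10, 5, 1, 7]
`cnt` takes the values: 0 → 1 → 2

Answer: 2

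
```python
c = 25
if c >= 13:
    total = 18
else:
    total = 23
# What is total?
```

Trace:
`c = 25` → c = 25
`if c >= 13: ...` → c >= 13 is True → total = 18
So total = 18

Answer: 18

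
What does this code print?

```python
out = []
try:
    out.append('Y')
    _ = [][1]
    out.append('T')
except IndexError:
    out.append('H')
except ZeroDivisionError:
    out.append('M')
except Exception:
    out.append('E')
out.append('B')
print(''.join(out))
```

Execution trace: 'Y' (try body) → 'H' (except IndexError) → 'B' (after the try/except). Output: YHB

Answer: YHB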